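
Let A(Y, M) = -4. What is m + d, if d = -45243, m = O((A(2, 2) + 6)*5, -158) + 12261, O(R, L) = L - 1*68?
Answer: -33208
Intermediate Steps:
O(R, L) = -68 + L (O(R, L) = L - 68 = -68 + L)
m = 12035 (m = (-68 - 158) + 12261 = -226 + 12261 = 12035)
m + d = 12035 - 45243 = -33208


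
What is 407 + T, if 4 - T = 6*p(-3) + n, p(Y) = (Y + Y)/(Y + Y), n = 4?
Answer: 401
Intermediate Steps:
p(Y) = 1 (p(Y) = (2*Y)/((2*Y)) = (2*Y)*(1/(2*Y)) = 1)
T = -6 (T = 4 - (6*1 + 4) = 4 - (6 + 4) = 4 - 1*10 = 4 - 10 = -6)
407 + T = 407 - 6 = 401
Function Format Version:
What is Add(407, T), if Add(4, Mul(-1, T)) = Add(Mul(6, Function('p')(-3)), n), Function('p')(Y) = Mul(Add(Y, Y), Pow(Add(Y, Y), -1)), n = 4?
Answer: 401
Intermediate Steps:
Function('p')(Y) = 1 (Function('p')(Y) = Mul(Mul(2, Y), Pow(Mul(2, Y), -1)) = Mul(Mul(2, Y), Mul(Rational(1, 2), Pow(Y, -1))) = 1)
T = -6 (T = Add(4, Mul(-1, Add(Mul(6, 1), 4))) = Add(4, Mul(-1, Add(6, 4))) = Add(4, Mul(-1, 10)) = Add(4, -10) = -6)
Add(407, T) = Add(407, -6) = 401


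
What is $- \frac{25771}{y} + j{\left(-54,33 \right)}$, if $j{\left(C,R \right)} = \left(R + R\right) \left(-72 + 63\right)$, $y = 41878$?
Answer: $- \frac{24901303}{41878} \approx -594.62$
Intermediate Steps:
$j{\left(C,R \right)} = - 18 R$ ($j{\left(C,R \right)} = 2 R \left(-9\right) = - 18 R$)
$- \frac{25771}{y} + j{\left(-54,33 \right)} = - \frac{25771}{41878} - 594 = - \frac{24901303}{41878}$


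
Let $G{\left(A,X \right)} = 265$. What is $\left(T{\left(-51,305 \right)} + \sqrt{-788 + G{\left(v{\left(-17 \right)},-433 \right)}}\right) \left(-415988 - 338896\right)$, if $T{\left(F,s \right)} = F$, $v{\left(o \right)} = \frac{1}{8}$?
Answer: $38499084 - 754884 i \sqrt{523} \approx 3.8499 \cdot 10^{7} - 1.7264 \cdot 10^{7} i$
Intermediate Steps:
$v{\left(o \right)} = \frac{1}{8}$
$\left(T{\left(-51,305 \right)} + \sqrt{-788 + G{\left(v{\left(-17 \right)},-433 \right)}}\right) \left(-415988 - 338896\right) = \left(-51 + \sqrt{-788 + 265}\right) \left(-415988 - 338896\right) = \left(-51 + \sqrt{-523}\right) \left(-754884\right) = \left(-51 + i \sqrt{523}\right) \left(-754884\right) = 38499084 - 754884 i \sqrt{523}$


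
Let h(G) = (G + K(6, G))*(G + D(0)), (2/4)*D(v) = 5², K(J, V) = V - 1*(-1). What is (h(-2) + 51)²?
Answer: 8649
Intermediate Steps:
K(J, V) = 1 + V (K(J, V) = V + 1 = 1 + V)
D(v) = 50 (D(v) = 2*5² = 2*25 = 50)
h(G) = (1 + 2*G)*(50 + G) (h(G) = (G + (1 + G))*(G + 50) = (1 + 2*G)*(50 + G))
(h(-2) + 51)² = ((50 + 2*(-2)² + 101*(-2)) + 51)² = ((50 + 2*4 - 202) + 51)² = ((50 + 8 - 202) + 51)² = (-144 + 51)² = (-93)² = 8649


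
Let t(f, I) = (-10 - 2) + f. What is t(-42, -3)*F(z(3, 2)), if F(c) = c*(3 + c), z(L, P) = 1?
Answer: -216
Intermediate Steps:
t(f, I) = -12 + f
t(-42, -3)*F(z(3, 2)) = (-12 - 42)*(1*(3 + 1)) = -54*4 = -216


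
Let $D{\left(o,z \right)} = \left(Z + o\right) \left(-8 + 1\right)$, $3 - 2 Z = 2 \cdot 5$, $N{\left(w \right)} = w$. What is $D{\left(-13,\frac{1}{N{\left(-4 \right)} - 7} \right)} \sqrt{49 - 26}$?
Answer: $\frac{231 \sqrt{23}}{2} \approx 553.92$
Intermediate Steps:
$Z = - \frac{7}{2}$ ($Z = \frac{3}{2} - \frac{2 \cdot 5}{2} = \frac{3}{2} - 5 = - \frac{7}{2} \approx -3.5$)
$D{\left(o,z \right)} = \frac{49}{2} - 7 o$ ($D{\left(o,z \right)} = \left(- \frac{7}{2} + o\right) \left(-8 + 1\right) = \left(- \frac{7}{2} + o\right) \left(-7\right) = \frac{49}{2} - 7 o$)
$D{\left(-13,\frac{1}{N{\left(-4 \right)} - 7} \right)} \sqrt{49 - 26} = \left(\frac{49}{2} - -91\right) \sqrt{49 - 26} = \left(\frac{49}{2} + 91\right) \sqrt{23} = \frac{231 \sqrt{23}}{2}$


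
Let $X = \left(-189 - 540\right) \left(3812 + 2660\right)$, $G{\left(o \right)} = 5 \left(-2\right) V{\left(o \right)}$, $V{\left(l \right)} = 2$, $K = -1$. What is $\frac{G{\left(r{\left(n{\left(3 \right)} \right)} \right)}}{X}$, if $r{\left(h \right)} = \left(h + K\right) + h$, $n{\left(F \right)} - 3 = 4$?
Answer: $\frac{5}{1179522} \approx 4.239 \cdot 10^{-6}$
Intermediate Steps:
$n{\left(F \right)} = 7$ ($n{\left(F \right)} = 3 + 4 = 7$)
$r{\left(h \right)} = -1 + 2 h$ ($r{\left(h \right)} = \left(h - 1\right) + h = \left(-1 + h\right) + h = -1 + 2 h$)
$G{\left(o \right)} = -20$ ($G{\left(o \right)} = 5 \left(-2\right) 2 = \left(-10\right) 2 = -20$)
$X = -4718088$ ($X = \left(-729\right) 6472 = -4718088$)
$\frac{G{\left(r{\left(n{\left(3 \right)} \right)} \right)}}{X} = - \frac{20}{-4718088} = \left(-20\right) \left(- \frac{1}{4718088}\right) = \frac{5}{1179522}$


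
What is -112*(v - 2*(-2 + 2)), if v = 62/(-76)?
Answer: 1736/19 ≈ 91.368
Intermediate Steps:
v = -31/38 (v = 62*(-1/76) = -31/38 ≈ -0.81579)
-112*(v - 2*(-2 + 2)) = -112*(-31/38 - 2*(-2 + 2)) = -112*(-31/38 - 2*0) = -112*(-31/38 + 0) = -112*(-31/38) = 1736/19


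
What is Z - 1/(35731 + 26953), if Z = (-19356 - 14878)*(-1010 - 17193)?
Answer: 39062255591367/62684 ≈ 6.2316e+8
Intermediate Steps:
Z = 623161502 (Z = -34234*(-18203) = 623161502)
Z - 1/(35731 + 26953) = 623161502 - 1/(35731 + 26953) = 623161502 - 1/62684 = 39062255591367/62684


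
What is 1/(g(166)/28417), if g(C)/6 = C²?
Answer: 28417/165336 ≈ 0.17187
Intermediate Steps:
g(C) = 6*C²
1/(g(166)/28417) = 1/((6*166²)/28417) = 1/((6*27556)*(1/28417)) = 1/(165336*(1/28417)) = 1/(165336/28417) = 28417/165336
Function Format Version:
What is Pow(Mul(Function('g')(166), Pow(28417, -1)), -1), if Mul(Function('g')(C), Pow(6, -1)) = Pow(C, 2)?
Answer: Rational(28417, 165336) ≈ 0.17187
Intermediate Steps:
Function('g')(C) = Mul(6, Pow(C, 2))
Pow(Mul(Function('g')(166), Pow(28417, -1)), -1) = Pow(Mul(Mul(6, Pow(166, 2)), Pow(28417, -1)), -1) = Pow(Mul(Mul(6, 27556), Rational(1, 28417)), -1) = Pow(Mul(165336, Rational(1, 28417)), -1) = Pow(Rational(165336, 28417), -1) = Rational(28417, 165336)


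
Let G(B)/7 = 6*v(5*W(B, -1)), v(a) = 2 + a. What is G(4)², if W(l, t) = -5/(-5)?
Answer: 86436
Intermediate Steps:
W(l, t) = 1 (W(l, t) = -5*(-⅕) = 1)
G(B) = 294 (G(B) = 7*(6*(2 + 5*1)) = 7*(6*(2 + 5)) = 7*(6*7) = 7*42 = 294)
G(4)² = 294² = 86436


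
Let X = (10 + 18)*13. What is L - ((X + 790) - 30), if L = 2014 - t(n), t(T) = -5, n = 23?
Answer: 895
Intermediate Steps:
X = 364 (X = 28*13 = 364)
L = 2019 (L = 2014 - 1*(-5) = 2014 + 5 = 2019)
L - ((X + 790) - 30) = 2019 - ((364 + 790) - 30) = 2019 - (1154 - 30) = 2019 - 1*1124 = 2019 - 1124 = 895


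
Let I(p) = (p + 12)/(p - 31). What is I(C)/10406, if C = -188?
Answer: 8/103587 ≈ 7.7230e-5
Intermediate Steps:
I(p) = (12 + p)/(-31 + p)
I(C)/10406 = ((12 - 188)/(-31 - 188))/10406 = (-176/(-219))*(1/10406) = -1/219*(-176)*(1/10406) = (176/219)*(1/10406) = 8/103587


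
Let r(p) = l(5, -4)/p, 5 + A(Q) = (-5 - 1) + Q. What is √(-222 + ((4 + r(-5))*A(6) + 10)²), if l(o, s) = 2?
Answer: I*√158 ≈ 12.57*I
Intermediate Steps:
A(Q) = -11 + Q (A(Q) = -5 + ((-5 - 1) + Q) = -5 + (-6 + Q) = -11 + Q)
r(p) = 2/p
√(-222 + ((4 + r(-5))*A(6) + 10)²) = √(-222 + ((4 + 2/(-5))*(-11 + 6) + 10)²) = √(-222 + ((4 + 2*(-⅕))*(-5) + 10)²) = √(-222 + ((4 - ⅖)*(-5) + 10)²) = √(-222 + ((18/5)*(-5) + 10)²) = √(-222 + (-18 + 10)²) = √(-222 + (-8)²) = √(-222 + 64) = √(-158) = I*√158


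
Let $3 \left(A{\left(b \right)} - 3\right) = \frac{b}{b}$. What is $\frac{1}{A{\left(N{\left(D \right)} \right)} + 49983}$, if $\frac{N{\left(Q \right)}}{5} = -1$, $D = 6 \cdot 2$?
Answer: $\frac{3}{149959} \approx 2.0005 \cdot 10^{-5}$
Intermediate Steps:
$D = 12$
$N{\left(Q \right)} = -5$ ($N{\left(Q \right)} = 5 \left(-1\right) = -5$)
$A{\left(b \right)} = \frac{10}{3}$ ($A{\left(b \right)} = 3 + \frac{b \frac{1}{b}}{3} = 3 + \frac{1}{3} \cdot 1 = 3 + \frac{1}{3} = \frac{10}{3}$)
$\frac{1}{A{\left(N{\left(D \right)} \right)} + 49983} = \frac{1}{\frac{10}{3} + 49983} = \frac{1}{\frac{149959}{3}} = \frac{3}{149959}$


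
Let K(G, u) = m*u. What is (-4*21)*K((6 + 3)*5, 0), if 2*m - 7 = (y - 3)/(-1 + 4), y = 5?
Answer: 0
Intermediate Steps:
m = 23/6 (m = 7/2 + ((5 - 3)/(-1 + 4))/2 = 7/2 + (2/3)/2 = 7/2 + (2*(1/3))/2 = 7/2 + (1/2)*(2/3) = 7/2 + 1/3 = 23/6 ≈ 3.8333)
K(G, u) = 23*u/6
(-4*21)*K((6 + 3)*5, 0) = (-4*21)*((23/6)*0) = -84*0 = 0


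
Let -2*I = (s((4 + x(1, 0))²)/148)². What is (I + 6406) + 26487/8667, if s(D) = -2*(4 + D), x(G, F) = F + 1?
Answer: 7510452101/1171864 ≈ 6409.0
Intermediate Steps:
x(G, F) = 1 + F
s(D) = -8 - 2*D
I = -841/10952 (I = -(-8 - 2*(4 + (1 + 0))²)²/21904/2 = -(-8 - 2*(4 + 1)²)²/21904/2 = -(-8 - 2*5²)²/21904/2 = -(-8 - 2*25)²/21904/2 = -(-8 - 50)²/21904/2 = -(-58*1/148)²/2 = -(-29/74)²/2 = -½*841/5476 = -841/10952 ≈ -0.076790)
(I + 6406) + 26487/8667 = (-841/10952 + 6406) + 26487/8667 = 70157671/10952 + 26487*(1/8667) = 70157671/10952 + 327/107 = 7510452101/1171864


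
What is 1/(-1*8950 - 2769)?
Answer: -1/11719 ≈ -8.5331e-5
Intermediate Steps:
1/(-1*8950 - 2769) = 1/(-8950 - 2769) = 1/(-11719) = -1/11719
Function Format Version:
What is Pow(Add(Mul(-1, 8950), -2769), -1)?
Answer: Rational(-1, 11719) ≈ -8.5331e-5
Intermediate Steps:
Pow(Add(Mul(-1, 8950), -2769), -1) = Pow(Add(-8950, -2769), -1) = Pow(-11719, -1) = Rational(-1, 11719)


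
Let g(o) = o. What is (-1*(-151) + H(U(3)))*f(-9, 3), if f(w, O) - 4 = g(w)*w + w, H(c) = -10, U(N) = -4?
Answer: 10716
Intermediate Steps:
f(w, O) = 4 + w + w² (f(w, O) = 4 + (w*w + w) = 4 + (w² + w) = 4 + (w + w²) = 4 + w + w²)
(-1*(-151) + H(U(3)))*f(-9, 3) = (-1*(-151) - 10)*(4 - 9 + (-9)²) = (151 - 10)*(4 - 9 + 81) = 141*76 = 10716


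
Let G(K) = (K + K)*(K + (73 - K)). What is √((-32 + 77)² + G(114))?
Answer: 7*√381 ≈ 136.63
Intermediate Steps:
G(K) = 146*K (G(K) = (2*K)*73 = 146*K)
√((-32 + 77)² + G(114)) = √((-32 + 77)² + 146*114) = √(45² + 16644) = √(2025 + 16644) = √18669 = 7*√381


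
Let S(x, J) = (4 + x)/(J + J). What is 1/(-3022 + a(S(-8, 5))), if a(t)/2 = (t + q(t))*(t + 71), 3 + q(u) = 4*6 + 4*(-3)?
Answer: -25/45192 ≈ -0.00055320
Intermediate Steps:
S(x, J) = (4 + x)/(2*J) (S(x, J) = (4 + x)/((2*J)) = (4 + x)*(1/(2*J)) = (4 + x)/(2*J))
q(u) = 9 (q(u) = -3 + (4*6 + 4*(-3)) = -3 + (24 - 12) = -3 + 12 = 9)
a(t) = 2*(9 + t)*(71 + t) (a(t) = 2*((t + 9)*(t + 71)) = 2*((9 + t)*(71 + t)) = 2*(9 + t)*(71 + t))
1/(-3022 + a(S(-8, 5))) = 1/(-3022 + (1278 + 2*((½)*(4 - 8)/5)² + 160*((½)*(4 - 8)/5))) = 1/(-3022 + (1278 + 2*((½)*(⅕)*(-4))² + 160*((½)*(⅕)*(-4)))) = 1/(-3022 + (1278 + 2*(-⅖)² + 160*(-⅖))) = 1/(-3022 + (1278 + 2*(4/25) - 64)) = 1/(-3022 + (1278 + 8/25 - 64)) = 1/(-3022 + 30358/25) = 1/(-45192/25) = -25/45192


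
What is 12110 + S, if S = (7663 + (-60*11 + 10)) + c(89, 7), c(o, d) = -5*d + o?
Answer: 19177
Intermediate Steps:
c(o, d) = o - 5*d
S = 7067 (S = (7663 + (-60*11 + 10)) + (89 - 5*7) = (7663 + (-660 + 10)) + (89 - 35) = (7663 - 650) + 54 = 7013 + 54 = 7067)
12110 + S = 12110 + 7067 = 19177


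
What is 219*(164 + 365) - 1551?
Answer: 114300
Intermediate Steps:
219*(164 + 365) - 1551 = 219*529 - 1551 = 115851 - 1551 = 114300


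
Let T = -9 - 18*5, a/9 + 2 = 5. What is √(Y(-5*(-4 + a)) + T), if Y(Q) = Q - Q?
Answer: 3*I*√11 ≈ 9.9499*I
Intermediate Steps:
a = 27 (a = -18 + 9*5 = -18 + 45 = 27)
Y(Q) = 0
T = -99 (T = -9 - 90 = -99)
√(Y(-5*(-4 + a)) + T) = √(0 - 99) = √(-99) = 3*I*√11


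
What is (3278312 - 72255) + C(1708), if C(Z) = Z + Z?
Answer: 3209473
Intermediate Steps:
C(Z) = 2*Z
(3278312 - 72255) + C(1708) = (3278312 - 72255) + 2*1708 = 3206057 + 3416 = 3209473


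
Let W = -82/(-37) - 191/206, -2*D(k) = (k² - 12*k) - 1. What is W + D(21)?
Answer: -706643/7622 ≈ -92.711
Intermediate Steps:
D(k) = ½ + 6*k - k²/2 (D(k) = -((k² - 12*k) - 1)/2 = -(-1 + k² - 12*k)/2 = ½ + 6*k - k²/2)
W = 9825/7622 (W = -82*(-1/37) - 191*1/206 = 82/37 - 191/206 = 9825/7622 ≈ 1.2890)
W + D(21) = 9825/7622 + (½ + 6*21 - ½*21²) = 9825/7622 + (½ + 126 - ½*441) = 9825/7622 + (½ + 126 - 441/2) = 9825/7622 - 94 = -706643/7622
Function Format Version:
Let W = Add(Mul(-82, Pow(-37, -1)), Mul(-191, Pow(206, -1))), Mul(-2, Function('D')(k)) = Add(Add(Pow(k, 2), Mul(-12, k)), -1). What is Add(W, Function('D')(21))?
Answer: Rational(-706643, 7622) ≈ -92.711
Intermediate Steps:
Function('D')(k) = Add(Rational(1, 2), Mul(6, k), Mul(Rational(-1, 2), Pow(k, 2))) (Function('D')(k) = Mul(Rational(-1, 2), Add(Add(Pow(k, 2), Mul(-12, k)), -1)) = Mul(Rational(-1, 2), Add(-1, Pow(k, 2), Mul(-12, k))) = Add(Rational(1, 2), Mul(6, k), Mul(Rational(-1, 2), Pow(k, 2))))
W = Rational(9825, 7622) (W = Add(Mul(-82, Rational(-1, 37)), Mul(-191, Rational(1, 206))) = Add(Rational(82, 37), Rational(-191, 206)) = Rational(9825, 7622) ≈ 1.2890)
Add(W, Function('D')(21)) = Add(Rational(9825, 7622), Add(Rational(1, 2), Mul(6, 21), Mul(Rational(-1, 2), Pow(21, 2)))) = Add(Rational(9825, 7622), Add(Rational(1, 2), 126, Mul(Rational(-1, 2), 441))) = Add(Rational(9825, 7622), Add(Rational(1, 2), 126, Rational(-441, 2))) = Add(Rational(9825, 7622), -94) = Rational(-706643, 7622)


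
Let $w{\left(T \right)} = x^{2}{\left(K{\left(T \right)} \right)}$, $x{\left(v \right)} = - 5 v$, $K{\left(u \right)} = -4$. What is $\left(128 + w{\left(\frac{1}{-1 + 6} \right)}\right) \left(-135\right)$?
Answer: $-71280$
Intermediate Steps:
$w{\left(T \right)} = 400$ ($w{\left(T \right)} = \left(\left(-5\right) \left(-4\right)\right)^{2} = 20^{2} = 400$)
$\left(128 + w{\left(\frac{1}{-1 + 6} \right)}\right) \left(-135\right) = \left(128 + 400\right) \left(-135\right) = 528 \left(-135\right) = -71280$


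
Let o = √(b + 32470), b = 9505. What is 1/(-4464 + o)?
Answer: -4464/19885321 - 5*√1679/19885321 ≈ -0.00023479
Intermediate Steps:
o = 5*√1679 (o = √(9505 + 32470) = √41975 = 5*√1679 ≈ 204.88)
1/(-4464 + o) = 1/(-4464 + 5*√1679)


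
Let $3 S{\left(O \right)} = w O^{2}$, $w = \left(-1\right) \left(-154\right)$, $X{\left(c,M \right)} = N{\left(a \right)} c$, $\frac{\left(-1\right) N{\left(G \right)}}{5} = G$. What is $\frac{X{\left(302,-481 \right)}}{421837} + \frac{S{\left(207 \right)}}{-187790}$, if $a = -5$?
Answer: $- \frac{463223628817}{39608385115} \approx -11.695$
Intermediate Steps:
$N{\left(G \right)} = - 5 G$
$X{\left(c,M \right)} = 25 c$ ($X{\left(c,M \right)} = \left(-5\right) \left(-5\right) c = 25 c$)
$w = 154$
$S{\left(O \right)} = \frac{154 O^{2}}{3}$
$\frac{X{\left(302,-481 \right)}}{421837} + \frac{S{\left(207 \right)}}{-187790} = \frac{25 \cdot 302}{421837} + \frac{\frac{154}{3} \cdot 207^{2}}{-187790} = 7550 \cdot \frac{1}{421837} + \frac{154}{3} \cdot 42849 \left(- \frac{1}{187790}\right) = \frac{7550}{421837} + 2199582 \left(- \frac{1}{187790}\right) = \frac{7550}{421837} - \frac{1099791}{93895} = - \frac{463223628817}{39608385115}$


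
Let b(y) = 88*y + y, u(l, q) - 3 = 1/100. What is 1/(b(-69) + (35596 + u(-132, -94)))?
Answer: 100/2945801 ≈ 3.3947e-5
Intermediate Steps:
u(l, q) = 301/100 (u(l, q) = 3 + 1/100 = 301/100)
b(y) = 89*y
1/(b(-69) + (35596 + u(-132, -94))) = 1/(89*(-69) + (35596 + 301/100)) = 1/(-6141 + 3559901/100) = 1/(2945801/100) = 100/2945801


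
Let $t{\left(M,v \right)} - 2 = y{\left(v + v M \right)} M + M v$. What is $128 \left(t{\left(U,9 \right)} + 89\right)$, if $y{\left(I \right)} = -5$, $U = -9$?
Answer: $7040$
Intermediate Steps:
$t{\left(M,v \right)} = 2 - 5 M + M v$ ($t{\left(M,v \right)} = 2 + \left(- 5 M + M v\right) = 2 - 5 M + M v$)
$128 \left(t{\left(U,9 \right)} + 89\right) = 128 \left(\left(2 - -45 - 81\right) + 89\right) = 128 \left(\left(2 + 45 - 81\right) + 89\right) = 128 \left(-34 + 89\right) = 128 \cdot 55 = 7040$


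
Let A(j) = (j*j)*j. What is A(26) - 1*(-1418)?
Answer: 18994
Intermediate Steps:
A(j) = j³ (A(j) = j²*j = j³)
A(26) - 1*(-1418) = 26³ - 1*(-1418) = 17576 + 1418 = 18994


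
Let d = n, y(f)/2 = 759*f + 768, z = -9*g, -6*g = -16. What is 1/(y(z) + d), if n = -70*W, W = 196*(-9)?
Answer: 1/88584 ≈ 1.1289e-5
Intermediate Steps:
g = 8/3 (g = -⅙*(-16) = 8/3 ≈ 2.6667)
W = -1764
z = -24 (z = -9*8/3 = -24)
n = 123480 (n = -70*(-1764) = 123480)
y(f) = 1536 + 1518*f (y(f) = 2*(759*f + 768) = 2*(768 + 759*f) = 1536 + 1518*f)
d = 123480
1/(y(z) + d) = 1/((1536 + 1518*(-24)) + 123480) = 1/((1536 - 36432) + 123480) = 1/(-34896 + 123480) = 1/88584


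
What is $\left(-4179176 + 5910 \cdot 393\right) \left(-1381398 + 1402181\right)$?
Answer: $-38584595518$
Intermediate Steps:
$\left(-4179176 + 5910 \cdot 393\right) \left(-1381398 + 1402181\right) = \left(-4179176 + 2322630\right) 20783 = \left(-1856546\right) 20783 = -38584595518$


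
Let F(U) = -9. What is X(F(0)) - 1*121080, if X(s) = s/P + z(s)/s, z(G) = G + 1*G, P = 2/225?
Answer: -244181/2 ≈ -1.2209e+5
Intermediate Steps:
P = 2/225 (P = 2*(1/225) = 2/225 ≈ 0.0088889)
z(G) = 2*G (z(G) = G + G = 2*G)
X(s) = 2 + 225*s/2 (X(s) = s/(2/225) + (2*s)/s = s*(225/2) + 2 = 225*s/2 + 2 = 2 + 225*s/2)
X(F(0)) - 1*121080 = (2 + (225/2)*(-9)) - 1*121080 = (2 - 2025/2) - 121080 = -2021/2 - 121080 = -244181/2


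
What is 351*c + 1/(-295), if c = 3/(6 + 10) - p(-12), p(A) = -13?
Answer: 21847979/4720 ≈ 4628.8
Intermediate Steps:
c = 211/16 (c = 3/(6 + 10) - 1*(-13) = 3/16 + 13 = 211/16 ≈ 13.188)
351*c + 1/(-295) = 351*(211/16) + 1/(-295) = 74061/16 - 1/295 = 21847979/4720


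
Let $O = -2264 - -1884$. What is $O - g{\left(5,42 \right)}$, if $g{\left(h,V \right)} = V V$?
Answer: $-2144$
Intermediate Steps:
$g{\left(h,V \right)} = V^{2}$
$O = -380$ ($O = -2264 + 1884 = -380$)
$O - g{\left(5,42 \right)} = -380 - 42^{2} = -380 - 1764 = -2144$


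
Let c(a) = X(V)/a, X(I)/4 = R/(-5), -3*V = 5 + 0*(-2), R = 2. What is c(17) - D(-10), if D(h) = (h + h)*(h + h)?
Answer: -34008/85 ≈ -400.09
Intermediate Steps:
D(h) = 4*h² (D(h) = (2*h)*(2*h) = 4*h²)
V = -5/3 (V = -(5 + 0*(-2))/3 = -(5 + 0)/3 = -⅓*5 = -5/3 ≈ -1.6667)
X(I) = -8/5 (X(I) = 4*(2/(-5)) = 4*(2*(-⅕)) = 4*(-⅖) = -8/5)
c(a) = -8/(5*a)
c(17) - D(-10) = -8/5/17 - 4*(-10)² = -8/5*1/17 - 4*100 = -8/85 - 1*400 = -8/85 - 400 = -34008/85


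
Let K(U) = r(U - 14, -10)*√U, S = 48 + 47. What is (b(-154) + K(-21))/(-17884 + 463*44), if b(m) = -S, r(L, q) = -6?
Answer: -95/2488 - 3*I*√21/1244 ≈ -0.038183 - 0.011051*I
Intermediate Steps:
S = 95
K(U) = -6*√U
b(m) = -95 (b(m) = -1*95 = -95)
(b(-154) + K(-21))/(-17884 + 463*44) = (-95 - 6*I*√21)/(-17884 + 463*44) = (-95 - 6*I*√21)/(-17884 + 20372) = (-95 - 6*I*√21)/2488 = (-95 - 6*I*√21)*(1/2488) = -95/2488 - 3*I*√21/1244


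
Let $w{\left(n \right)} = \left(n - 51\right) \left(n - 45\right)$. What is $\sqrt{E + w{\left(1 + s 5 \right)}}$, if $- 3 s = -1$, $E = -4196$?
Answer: $\frac{i \sqrt{19349}}{3} \approx 46.367 i$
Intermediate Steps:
$s = \frac{1}{3}$ ($s = \left(- \frac{1}{3}\right) \left(-1\right) = \frac{1}{3} \approx 0.33333$)
$w{\left(n \right)} = \left(-51 + n\right) \left(-45 + n\right)$
$\sqrt{E + w{\left(1 + s 5 \right)}} = \sqrt{-4196 + \left(2295 + \left(1 + \frac{1}{3} \cdot 5\right)^{2} - 96 \left(1 + \frac{1}{3} \cdot 5\right)\right)} = \sqrt{-4196 + \left(2295 + \left(1 + \frac{5}{3}\right)^{2} - 96 \left(1 + \frac{5}{3}\right)\right)} = \sqrt{-4196 + \left(2295 + \left(\frac{8}{3}\right)^{2} - 256\right)} = \sqrt{-4196 + \left(2295 + \frac{64}{9} - 256\right)} = \sqrt{-4196 + \frac{18415}{9}} = \sqrt{- \frac{19349}{9}} = \frac{i \sqrt{19349}}{3}$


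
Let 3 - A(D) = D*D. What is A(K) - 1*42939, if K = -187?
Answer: -77905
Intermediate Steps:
A(D) = 3 - D² (A(D) = 3 - D*D = 3 - D²)
A(K) - 1*42939 = (3 - 1*(-187)²) - 1*42939 = (3 - 1*34969) - 42939 = (3 - 34969) - 42939 = -34966 - 42939 = -77905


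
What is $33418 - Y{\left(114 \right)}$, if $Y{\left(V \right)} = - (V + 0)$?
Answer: $33532$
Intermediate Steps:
$Y{\left(V \right)} = - V$
$33418 - Y{\left(114 \right)} = 33418 - \left(-1\right) 114 = 33418 - -114 = 33418 + 114 = 33532$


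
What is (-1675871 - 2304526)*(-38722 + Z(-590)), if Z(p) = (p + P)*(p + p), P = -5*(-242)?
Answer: 3066187377834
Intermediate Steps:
P = 1210
Z(p) = 2*p*(1210 + p) (Z(p) = (p + 1210)*(p + p) = (1210 + p)*(2*p) = 2*p*(1210 + p))
(-1675871 - 2304526)*(-38722 + Z(-590)) = (-1675871 - 2304526)*(-38722 + 2*(-590)*(1210 - 590)) = -3980397*(-38722 + 2*(-590)*620) = -3980397*(-38722 - 731600) = -3980397*(-770322) = 3066187377834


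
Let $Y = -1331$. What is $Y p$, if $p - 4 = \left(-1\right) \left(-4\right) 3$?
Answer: $-21296$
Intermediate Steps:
$p = 16$ ($p = 4 + \left(-1\right) \left(-4\right) 3 = 4 + 4 \cdot 3 = 4 + 12 = 16$)
$Y p = \left(-1331\right) 16 = -21296$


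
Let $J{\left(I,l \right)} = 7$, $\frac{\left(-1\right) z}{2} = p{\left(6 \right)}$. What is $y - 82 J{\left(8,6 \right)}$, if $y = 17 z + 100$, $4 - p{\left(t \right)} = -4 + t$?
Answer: $-542$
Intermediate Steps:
$p{\left(t \right)} = 8 - t$ ($p{\left(t \right)} = 4 - \left(-4 + t\right) = 8 - t$)
$z = -4$ ($z = - 2 \left(8 - 6\right) = \left(-2\right) 2 = -4$)
$y = 32$ ($y = 17 \left(-4\right) + 100 = -68 + 100 = 32$)
$y - 82 J{\left(8,6 \right)} = 32 - 574 = -542$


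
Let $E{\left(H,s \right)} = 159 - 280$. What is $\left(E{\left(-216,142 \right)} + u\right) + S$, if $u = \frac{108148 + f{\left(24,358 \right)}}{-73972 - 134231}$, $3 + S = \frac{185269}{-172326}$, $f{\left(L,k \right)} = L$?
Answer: $- \frac{71526736377}{569504606} \approx -125.59$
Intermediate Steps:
$S = - \frac{100321}{24618}$ ($S = -3 + \frac{185269}{-172326} = -3 + 185269 \left(- \frac{1}{172326}\right) = -3 - \frac{26467}{24618} = - \frac{100321}{24618} \approx -4.0751$)
$E{\left(H,s \right)} = -121$ ($E{\left(H,s \right)} = 159 - 280 = -121$)
$u = - \frac{108172}{208203}$ ($u = \frac{108148 + 24}{-73972 - 134231} = \frac{108172}{-208203} = 108172 \left(- \frac{1}{208203}\right) = - \frac{108172}{208203} \approx -0.51955$)
$\left(E{\left(-216,142 \right)} + u\right) + S = \left(-121 - \frac{108172}{208203}\right) - \frac{100321}{24618} = - \frac{25300735}{208203} - \frac{100321}{24618} = - \frac{71526736377}{569504606}$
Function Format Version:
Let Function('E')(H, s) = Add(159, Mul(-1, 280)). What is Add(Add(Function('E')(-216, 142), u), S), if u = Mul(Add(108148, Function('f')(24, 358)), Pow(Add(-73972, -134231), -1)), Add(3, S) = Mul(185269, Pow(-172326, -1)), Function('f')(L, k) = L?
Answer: Rational(-71526736377, 569504606) ≈ -125.59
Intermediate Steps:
S = Rational(-100321, 24618) (S = Add(-3, Mul(185269, Pow(-172326, -1))) = Add(-3, Mul(185269, Rational(-1, 172326))) = Add(-3, Rational(-26467, 24618)) = Rational(-100321, 24618) ≈ -4.0751)
Function('E')(H, s) = -121 (Function('E')(H, s) = Add(159, -280) = -121)
u = Rational(-108172, 208203) (u = Mul(Add(108148, 24), Pow(Add(-73972, -134231), -1)) = Mul(108172, Pow(-208203, -1)) = Mul(108172, Rational(-1, 208203)) = Rational(-108172, 208203) ≈ -0.51955)
Add(Add(Function('E')(-216, 142), u), S) = Add(Add(-121, Rational(-108172, 208203)), Rational(-100321, 24618)) = Add(Rational(-25300735, 208203), Rational(-100321, 24618)) = Rational(-71526736377, 569504606)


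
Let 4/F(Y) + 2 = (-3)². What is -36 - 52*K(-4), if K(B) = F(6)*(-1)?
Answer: -44/7 ≈ -6.2857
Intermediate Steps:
F(Y) = 4/7 (F(Y) = 4/(-2 + (-3)²) = 4/(-2 + 9) = 4/7)
K(B) = -4/7 (K(B) = (4/7)*(-1) = -4/7)
-36 - 52*K(-4) = -36 - 52*(-4/7) = -36 + 208/7 = -44/7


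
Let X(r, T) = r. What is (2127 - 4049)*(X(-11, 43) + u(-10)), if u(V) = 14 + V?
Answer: 13454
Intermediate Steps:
(2127 - 4049)*(X(-11, 43) + u(-10)) = (2127 - 4049)*(-11 + (14 - 10)) = -1922*(-11 + 4) = -1922*(-7) = 13454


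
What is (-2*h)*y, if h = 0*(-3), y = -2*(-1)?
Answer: 0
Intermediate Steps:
y = 2
h = 0
(-2*h)*y = -2*0*2 = 0*2 = 0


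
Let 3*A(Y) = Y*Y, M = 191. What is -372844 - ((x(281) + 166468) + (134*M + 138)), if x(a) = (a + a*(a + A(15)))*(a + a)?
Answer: -56943198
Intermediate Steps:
A(Y) = Y²/3 (A(Y) = (Y*Y)/3 = Y²/3)
x(a) = 2*a*(a + a*(75 + a)) (x(a) = (a + a*(a + (⅓)*15²))*(a + a) = (a + a*(a + (⅓)*225))*(2*a) = (a + a*(a + 75))*(2*a) = (a + a*(75 + a))*(2*a) = 2*a*(a + a*(75 + a)))
-372844 - ((x(281) + 166468) + (134*M + 138)) = -372844 - ((2*281²*(76 + 281) + 166468) + (134*191 + 138)) = -372844 - ((2*78961*357 + 166468) + (25594 + 138)) = -372844 - ((56378154 + 166468) + 25732) = -372844 - (56544622 + 25732) = -372844 - 1*56570354 = -372844 - 56570354 = -56943198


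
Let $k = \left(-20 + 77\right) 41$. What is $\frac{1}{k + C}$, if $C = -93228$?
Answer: $- \frac{1}{90891} \approx -1.1002 \cdot 10^{-5}$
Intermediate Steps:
$k = 2337$ ($k = 57 \cdot 41 = 2337$)
$\frac{1}{k + C} = \frac{1}{2337 - 93228} = \frac{1}{-90891} = - \frac{1}{90891}$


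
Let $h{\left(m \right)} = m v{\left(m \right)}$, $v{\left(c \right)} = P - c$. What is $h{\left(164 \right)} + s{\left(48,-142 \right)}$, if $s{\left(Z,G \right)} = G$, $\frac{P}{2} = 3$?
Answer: $-26054$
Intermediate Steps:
$P = 6$ ($P = 2 \cdot 3 = 6$)
$v{\left(c \right)} = 6 - c$
$h{\left(m \right)} = m \left(6 - m\right)$
$h{\left(164 \right)} + s{\left(48,-142 \right)} = 164 \left(6 - 164\right) - 142 = 164 \left(-158\right) - 142 = -25912 - 142 = -26054$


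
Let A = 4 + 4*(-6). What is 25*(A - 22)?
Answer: -1050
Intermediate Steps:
A = -20 (A = 4 - 24 = -20)
25*(A - 22) = 25*(-20 - 22) = 25*(-42) = -1050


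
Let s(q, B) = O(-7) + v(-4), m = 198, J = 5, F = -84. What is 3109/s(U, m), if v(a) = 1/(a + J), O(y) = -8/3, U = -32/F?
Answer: -9327/5 ≈ -1865.4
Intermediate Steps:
U = 8/21 (U = -32/(-84) = -32*(-1/84) = 8/21 ≈ 0.38095)
O(y) = -8/3 (O(y) = -8*1/3 = -8/3)
v(a) = 1/(5 + a) (v(a) = 1/(a + 5) = 1/(5 + a))
s(q, B) = -5/3 (s(q, B) = -8/3 + 1/(5 - 4) = -8/3 + 1/1 = -8/3 + 1 = -5/3)
3109/s(U, m) = 3109/(-5/3) = 3109*(-3/5) = -9327/5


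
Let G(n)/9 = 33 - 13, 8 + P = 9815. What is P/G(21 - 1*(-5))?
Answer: 3269/60 ≈ 54.483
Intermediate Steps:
P = 9807 (P = -8 + 9815 = 9807)
G(n) = 180 (G(n) = 9*(33 - 13) = 9*20 = 180)
P/G(21 - 1*(-5)) = 9807/180 = 9807*(1/180) = 3269/60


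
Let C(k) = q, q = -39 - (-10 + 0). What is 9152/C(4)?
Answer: -9152/29 ≈ -315.59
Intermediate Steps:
q = -29 (q = -39 - 1*(-10) = -39 + 10 = -29)
C(k) = -29
9152/C(4) = 9152/(-29) = 9152*(-1/29) = -9152/29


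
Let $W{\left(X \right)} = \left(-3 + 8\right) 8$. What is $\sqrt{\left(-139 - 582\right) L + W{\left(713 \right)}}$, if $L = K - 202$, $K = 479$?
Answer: $i \sqrt{199677} \approx 446.85 i$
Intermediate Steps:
$W{\left(X \right)} = 40$ ($W{\left(X \right)} = 5 \cdot 8 = 40$)
$L = 277$ ($L = 479 - 202 = 277$)
$\sqrt{\left(-139 - 582\right) L + W{\left(713 \right)}} = \sqrt{\left(-139 - 582\right) 277 + 40} = \sqrt{\left(-721\right) 277 + 40} = \sqrt{-199717 + 40} = \sqrt{-199677} = i \sqrt{199677}$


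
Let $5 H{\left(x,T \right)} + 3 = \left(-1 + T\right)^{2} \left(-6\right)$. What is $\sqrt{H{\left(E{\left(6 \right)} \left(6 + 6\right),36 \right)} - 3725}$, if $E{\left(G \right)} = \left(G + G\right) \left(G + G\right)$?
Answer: $\frac{i \sqrt{129890}}{5} \approx 72.081 i$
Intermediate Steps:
$E{\left(G \right)} = 4 G^{2}$ ($E{\left(G \right)} = 2 G 2 G = 4 G^{2}$)
$H{\left(x,T \right)} = - \frac{3}{5} - \frac{6 \left(-1 + T\right)^{2}}{5}$ ($H{\left(x,T \right)} = - \frac{3}{5} + \frac{\left(-1 + T\right)^{2} \left(-6\right)}{5} = - \frac{3}{5} + \frac{\left(-6\right) \left(-1 + T\right)^{2}}{5} = - \frac{3}{5} - \frac{6 \left(-1 + T\right)^{2}}{5}$)
$\sqrt{H{\left(E{\left(6 \right)} \left(6 + 6\right),36 \right)} - 3725} = \sqrt{\left(- \frac{3}{5} - \frac{6 \left(-1 + 36\right)^{2}}{5}\right) - 3725} = \sqrt{\left(- \frac{3}{5} - \frac{6 \cdot 35^{2}}{5}\right) - 3725} = \sqrt{\left(- \frac{3}{5} - 1470\right) - 3725} = \sqrt{- \frac{7353}{5} - 3725} = \sqrt{- \frac{25978}{5}} = \frac{i \sqrt{129890}}{5}$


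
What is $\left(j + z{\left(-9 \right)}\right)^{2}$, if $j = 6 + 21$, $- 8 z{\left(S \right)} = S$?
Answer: $\frac{50625}{64} \approx 791.02$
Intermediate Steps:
$z{\left(S \right)} = - \frac{S}{8}$
$j = 27$
$\left(j + z{\left(-9 \right)}\right)^{2} = \left(27 - - \frac{9}{8}\right)^{2} = \left(27 + \frac{9}{8}\right)^{2} = \left(\frac{225}{8}\right)^{2} = \frac{50625}{64}$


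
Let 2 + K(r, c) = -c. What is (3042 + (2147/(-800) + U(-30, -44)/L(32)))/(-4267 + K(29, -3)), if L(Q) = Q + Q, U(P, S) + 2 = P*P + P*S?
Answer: -136621/189600 ≈ -0.72058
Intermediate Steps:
K(r, c) = -2 - c
U(P, S) = -2 + P² + P*S (U(P, S) = -2 + (P*P + P*S) = -2 + (P² + P*S) = -2 + P² + P*S)
L(Q) = 2*Q
(3042 + (2147/(-800) + U(-30, -44)/L(32)))/(-4267 + K(29, -3)) = (3042 + (2147/(-800) + (-2 + (-30)² - 30*(-44))/((2*32))))/(-4267 + (-2 - 1*(-3))) = (3042 + (2147*(-1/800) + (-2 + 900 + 1320)/64))/(-4267 + (-2 + 3)) = (3042 + (-2147/800 + 2218*(1/64)))/(-4267 + 1) = (3042 + (-2147/800 + 1109/32))/(-4266) = (3042 + 12789/400)*(-1/4266) = (1229589/400)*(-1/4266) = -136621/189600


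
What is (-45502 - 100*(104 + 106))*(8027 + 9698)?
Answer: -1178747950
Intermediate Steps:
(-45502 - 100*(104 + 106))*(8027 + 9698) = (-45502 - 100*210)*17725 = (-45502 - 21000)*17725 = -66502*17725 = -1178747950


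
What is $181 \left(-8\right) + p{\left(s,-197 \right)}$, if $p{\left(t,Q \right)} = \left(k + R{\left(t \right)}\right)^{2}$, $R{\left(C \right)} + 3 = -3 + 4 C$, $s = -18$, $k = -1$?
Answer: $4793$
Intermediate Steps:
$R{\left(C \right)} = -6 + 4 C$ ($R{\left(C \right)} = -3 + \left(-3 + 4 C\right) = -6 + 4 C$)
$p{\left(t,Q \right)} = \left(-7 + 4 t\right)^{2}$ ($p{\left(t,Q \right)} = \left(-1 + \left(-6 + 4 t\right)\right)^{2} = \left(-7 + 4 t\right)^{2}$)
$181 \left(-8\right) + p{\left(s,-197 \right)} = 181 \left(-8\right) + \left(-7 + 4 \left(-18\right)\right)^{2} = -1448 + \left(-7 - 72\right)^{2} = -1448 + \left(-79\right)^{2} = -1448 + 6241 = 4793$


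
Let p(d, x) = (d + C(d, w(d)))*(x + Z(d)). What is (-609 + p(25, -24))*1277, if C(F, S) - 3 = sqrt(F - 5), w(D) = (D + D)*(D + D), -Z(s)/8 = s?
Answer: -8787037 - 572096*sqrt(5) ≈ -1.0066e+7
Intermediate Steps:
Z(s) = -8*s
w(D) = 4*D**2 (w(D) = (2*D)*(2*D) = 4*D**2)
C(F, S) = 3 + sqrt(-5 + F) (C(F, S) = 3 + sqrt(F - 5) = 3 + sqrt(-5 + F))
p(d, x) = (x - 8*d)*(3 + d + sqrt(-5 + d)) (p(d, x) = (d + (3 + sqrt(-5 + d)))*(x - 8*d) = (3 + d + sqrt(-5 + d))*(x - 8*d) = (x - 8*d)*(3 + d + sqrt(-5 + d)))
(-609 + p(25, -24))*1277 = (-609 + (-8*25**2 + 25*(-24) - 24*(3 + sqrt(-5 + 25)) - 8*25*(3 + sqrt(-5 + 25))))*1277 = (-609 + (-8*625 - 600 - 24*(3 + sqrt(20)) - 8*25*(3 + sqrt(20))))*1277 = (-609 + (-5000 - 600 - 24*(3 + 2*sqrt(5)) - 8*25*(3 + 2*sqrt(5))))*1277 = (-609 + (-5000 - 600 + (-72 - 48*sqrt(5)) + (-600 - 400*sqrt(5))))*1277 = (-609 + (-6272 - 448*sqrt(5)))*1277 = (-6881 - 448*sqrt(5))*1277 = -8787037 - 572096*sqrt(5)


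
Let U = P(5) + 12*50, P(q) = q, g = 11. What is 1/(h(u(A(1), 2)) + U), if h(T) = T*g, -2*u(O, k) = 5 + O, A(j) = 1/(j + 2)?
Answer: 3/1727 ≈ 0.0017371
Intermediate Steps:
A(j) = 1/(2 + j)
u(O, k) = -5/2 - O/2 (u(O, k) = -(5 + O)/2 = -5/2 - O/2)
U = 605 (U = 5 + 12*50 = 5 + 600 = 605)
h(T) = 11*T (h(T) = T*11 = 11*T)
1/(h(u(A(1), 2)) + U) = 1/(11*(-5/2 - 1/(2*(2 + 1))) + 605) = 1/(11*(-5/2 - 1/2/3) + 605) = 1/(11*(-5/2 - 1/2*1/3) + 605) = 1/(11*(-5/2 - 1/6) + 605) = 1/(11*(-8/3) + 605) = 1/(-88/3 + 605) = 1/(1727/3) = 3/1727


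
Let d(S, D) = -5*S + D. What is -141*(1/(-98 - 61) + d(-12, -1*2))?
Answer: -433387/53 ≈ -8177.1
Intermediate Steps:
d(S, D) = D - 5*S
-141*(1/(-98 - 61) + d(-12, -1*2)) = -141*(1/(-98 - 61) + (-1*2 - 5*(-12))) = -141*(1/(-159) + (-2 + 60)) = -141*(-1/159 + 58) = -141*9221/159 = -433387/53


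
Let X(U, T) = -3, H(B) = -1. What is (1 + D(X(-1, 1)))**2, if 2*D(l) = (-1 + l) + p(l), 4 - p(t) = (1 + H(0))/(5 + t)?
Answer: 1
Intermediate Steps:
p(t) = 4 (p(t) = 4 - (1 - 1)/(5 + t) = 4 - 0/(5 + t) = 4 - 1*0 = 4 + 0 = 4)
D(l) = 3/2 + l/2 (D(l) = ((-1 + l) + 4)/2 = (3 + l)/2 = 3/2 + l/2)
(1 + D(X(-1, 1)))**2 = (1 + (3/2 + (1/2)*(-3)))**2 = (1 + (3/2 - 3/2))**2 = (1 + 0)**2 = 1**2 = 1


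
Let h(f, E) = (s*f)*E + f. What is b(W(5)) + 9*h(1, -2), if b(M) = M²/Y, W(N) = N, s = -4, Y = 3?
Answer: 268/3 ≈ 89.333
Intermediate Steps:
h(f, E) = f - 4*E*f (h(f, E) = (-4*f)*E + f = -4*E*f + f = f - 4*E*f)
b(M) = M²/3
b(W(5)) + 9*h(1, -2) = (⅓)*5² + 9*(1*(1 - 4*(-2))) = (⅓)*25 + 9*(1*(1 + 8)) = 25/3 + 9*(1*9) = 25/3 + 9*9 = 25/3 + 81 = 268/3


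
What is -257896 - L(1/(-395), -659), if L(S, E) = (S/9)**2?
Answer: -3259296095401/12638025 ≈ -2.5790e+5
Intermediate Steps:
L(S, E) = S**2/81 (L(S, E) = (S*(1/9))**2 = (S/9)**2 = S**2/81)
-257896 - L(1/(-395), -659) = -257896 - (1/(-395))**2/81 = -257896 - (-1/395)**2/81 = -257896 - 1/(81*156025) = -257896 - 1*1/12638025 = -257896 - 1/12638025 = -3259296095401/12638025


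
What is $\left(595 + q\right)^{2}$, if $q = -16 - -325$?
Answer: $817216$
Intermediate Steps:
$q = 309$ ($q = -16 + 325 = 309$)
$\left(595 + q\right)^{2} = \left(595 + 309\right)^{2} = 904^{2} = 817216$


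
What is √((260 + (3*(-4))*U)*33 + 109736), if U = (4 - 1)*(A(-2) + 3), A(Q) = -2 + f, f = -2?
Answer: 4*√7469 ≈ 345.69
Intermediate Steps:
A(Q) = -4 (A(Q) = -2 - 2 = -4)
U = -3 (U = (4 - 1)*(-4 + 3) = 3*(-1) = -3)
√((260 + (3*(-4))*U)*33 + 109736) = √((260 + (3*(-4))*(-3))*33 + 109736) = √((260 - 12*(-3))*33 + 109736) = √((260 + 36)*33 + 109736) = √(296*33 + 109736) = √(9768 + 109736) = √119504 = 4*√7469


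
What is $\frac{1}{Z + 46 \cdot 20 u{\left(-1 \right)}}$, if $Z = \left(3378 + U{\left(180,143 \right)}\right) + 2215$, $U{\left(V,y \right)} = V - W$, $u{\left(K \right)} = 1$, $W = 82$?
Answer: $\frac{1}{6611} \approx 0.00015126$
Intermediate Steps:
$U{\left(V,y \right)} = -82 + V$ ($U{\left(V,y \right)} = V - 82 = -82 + V$)
$Z = 5691$ ($Z = \left(3378 + \left(-82 + 180\right)\right) + 2215 = \left(3378 + 98\right) + 2215 = 3476 + 2215 = 5691$)
$\frac{1}{Z + 46 \cdot 20 u{\left(-1 \right)}} = \frac{1}{5691 + 46 \cdot 20 \cdot 1} = \frac{1}{5691 + 920 \cdot 1} = \frac{1}{5691 + 920} = \frac{1}{6611}$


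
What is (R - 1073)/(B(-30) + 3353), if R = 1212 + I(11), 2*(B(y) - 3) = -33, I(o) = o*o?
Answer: 520/6679 ≈ 0.077856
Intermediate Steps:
I(o) = o²
B(y) = -27/2 (B(y) = 3 + (½)*(-33) = 3 - 33/2 = -27/2)
R = 1333 (R = 1212 + 11² = 1212 + 121 = 1333)
(R - 1073)/(B(-30) + 3353) = (1333 - 1073)/(-27/2 + 3353) = 260/(6679/2) = 260*(2/6679) = 520/6679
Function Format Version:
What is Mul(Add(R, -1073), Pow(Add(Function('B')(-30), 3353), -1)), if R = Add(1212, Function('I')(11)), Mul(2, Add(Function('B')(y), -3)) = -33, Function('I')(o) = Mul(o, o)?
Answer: Rational(520, 6679) ≈ 0.077856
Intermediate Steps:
Function('I')(o) = Pow(o, 2)
Function('B')(y) = Rational(-27, 2) (Function('B')(y) = Add(3, Mul(Rational(1, 2), -33)) = Add(3, Rational(-33, 2)) = Rational(-27, 2))
R = 1333 (R = Add(1212, Pow(11, 2)) = Add(1212, 121) = 1333)
Mul(Add(R, -1073), Pow(Add(Function('B')(-30), 3353), -1)) = Mul(Add(1333, -1073), Pow(Add(Rational(-27, 2), 3353), -1)) = Mul(260, Pow(Rational(6679, 2), -1)) = Mul(260, Rational(2, 6679)) = Rational(520, 6679)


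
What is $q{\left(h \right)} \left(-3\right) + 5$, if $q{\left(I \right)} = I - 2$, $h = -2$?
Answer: $17$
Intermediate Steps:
$q{\left(I \right)} = -2 + I$
$q{\left(h \right)} \left(-3\right) + 5 = \left(-2 - 2\right) \left(-3\right) + 5 = \left(-4\right) \left(-3\right) + 5 = 12 + 5 = 17$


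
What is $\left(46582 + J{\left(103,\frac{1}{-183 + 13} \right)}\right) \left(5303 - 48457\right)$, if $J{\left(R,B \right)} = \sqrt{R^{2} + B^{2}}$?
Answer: $-2010199628 - \frac{21577 \sqrt{306600101}}{85} \approx -2.0146 \cdot 10^{9}$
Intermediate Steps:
$J{\left(R,B \right)} = \sqrt{B^{2} + R^{2}}$
$\left(46582 + J{\left(103,\frac{1}{-183 + 13} \right)}\right) \left(5303 - 48457\right) = \left(46582 + \sqrt{\left(\frac{1}{-183 + 13}\right)^{2} + 103^{2}}\right) \left(5303 - 48457\right) = \left(46582 + \sqrt{\left(\frac{1}{-170}\right)^{2} + 10609}\right) \left(-43154\right) = \left(46582 + \sqrt{\left(- \frac{1}{170}\right)^{2} + 10609}\right) \left(-43154\right) = \left(46582 + \sqrt{\frac{1}{28900} + 10609}\right) \left(-43154\right) = \left(46582 + \sqrt{\frac{306600101}{28900}}\right) \left(-43154\right) = \left(46582 + \frac{\sqrt{306600101}}{170}\right) \left(-43154\right) = -2010199628 - \frac{21577 \sqrt{306600101}}{85}$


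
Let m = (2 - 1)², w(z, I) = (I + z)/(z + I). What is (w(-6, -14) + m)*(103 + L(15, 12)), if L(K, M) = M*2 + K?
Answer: 284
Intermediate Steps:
w(z, I) = 1 (w(z, I) = (I + z)/(I + z) = 1)
m = 1 (m = 1² = 1)
L(K, M) = K + 2*M (L(K, M) = 2*M + K = K + 2*M)
(w(-6, -14) + m)*(103 + L(15, 12)) = (1 + 1)*(103 + (15 + 2*12)) = 2*(103 + (15 + 24)) = 2*(103 + 39) = 2*142 = 284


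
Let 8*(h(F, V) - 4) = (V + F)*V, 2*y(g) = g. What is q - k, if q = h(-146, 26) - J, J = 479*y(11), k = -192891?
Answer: 379741/2 ≈ 1.8987e+5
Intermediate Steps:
y(g) = g/2
J = 5269/2 (J = 479*((½)*11) = 479*(11/2) = 5269/2 ≈ 2634.5)
h(F, V) = 4 + V*(F + V)/8 (h(F, V) = 4 + ((V + F)*V)/8 = 4 + ((F + V)*V)/8 = 4 + (V*(F + V))/8 = 4 + V*(F + V)/8)
q = -6041/2 (q = (4 + (⅛)*26² + (⅛)*(-146)*26) - 1*5269/2 = (4 + (⅛)*676 - 949/2) - 5269/2 = (4 + 169/2 - 949/2) - 5269/2 = -386 - 5269/2 = -6041/2 ≈ -3020.5)
q - k = -6041/2 - 1*(-192891) = -6041/2 + 192891 = 379741/2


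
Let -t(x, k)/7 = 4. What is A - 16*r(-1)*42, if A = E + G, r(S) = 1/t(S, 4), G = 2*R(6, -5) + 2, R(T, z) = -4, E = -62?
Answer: -44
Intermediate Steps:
t(x, k) = -28 (t(x, k) = -7*4 = -28)
G = -6 (G = 2*(-4) + 2 = -8 + 2 = -6)
r(S) = -1/28 (r(S) = 1/(-28) = -1/28)
A = -68 (A = -62 - 6 = -68)
A - 16*r(-1)*42 = -68 - 16*(-1/28)*42 = -68 + (4/7)*42 = -68 + 24 = -44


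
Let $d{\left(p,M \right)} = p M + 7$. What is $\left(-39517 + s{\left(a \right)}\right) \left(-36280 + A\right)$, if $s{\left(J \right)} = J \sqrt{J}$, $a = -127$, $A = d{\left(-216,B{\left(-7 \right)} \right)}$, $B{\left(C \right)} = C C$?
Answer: $1851648069 + 5950839 i \sqrt{127} \approx 1.8516 \cdot 10^{9} + 6.7063 \cdot 10^{7} i$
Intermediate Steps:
$B{\left(C \right)} = C^{2}$
$d{\left(p,M \right)} = 7 + M p$ ($d{\left(p,M \right)} = M p + 7 = 7 + M p$)
$A = -10577$ ($A = 7 + \left(-7\right)^{2} \left(-216\right) = 7 + 49 \left(-216\right) = 7 - 10584 = -10577$)
$s{\left(J \right)} = J^{\frac{3}{2}}$
$\left(-39517 + s{\left(a \right)}\right) \left(-36280 + A\right) = \left(-39517 + \left(-127\right)^{\frac{3}{2}}\right) \left(-36280 - 10577\right) = \left(-39517 - 127 i \sqrt{127}\right) \left(-46857\right) = 1851648069 + 5950839 i \sqrt{127}$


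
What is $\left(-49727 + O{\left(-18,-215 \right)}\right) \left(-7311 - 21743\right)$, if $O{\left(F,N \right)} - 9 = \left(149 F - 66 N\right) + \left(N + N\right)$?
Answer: $1122646560$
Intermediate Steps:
$O{\left(F,N \right)} = 9 - 64 N + 149 F$ ($O{\left(F,N \right)} = 9 + \left(\left(149 F - 66 N\right) + \left(N + N\right)\right) = 9 + \left(\left(- 66 N + 149 F\right) + 2 N\right) = 9 + \left(- 64 N + 149 F\right) = 9 - 64 N + 149 F$)
$\left(-49727 + O{\left(-18,-215 \right)}\right) \left(-7311 - 21743\right) = \left(-49727 + \left(9 - -13760 + 149 \left(-18\right)\right)\right) \left(-7311 - 21743\right) = \left(-49727 + \left(9 + 13760 - 2682\right)\right) \left(-29054\right) = \left(-49727 + 11087\right) \left(-29054\right) = \left(-38640\right) \left(-29054\right) = 1122646560$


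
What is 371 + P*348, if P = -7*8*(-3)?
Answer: 58835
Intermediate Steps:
P = 168 (P = -56*(-3) = 168)
371 + P*348 = 371 + 168*348 = 371 + 58464 = 58835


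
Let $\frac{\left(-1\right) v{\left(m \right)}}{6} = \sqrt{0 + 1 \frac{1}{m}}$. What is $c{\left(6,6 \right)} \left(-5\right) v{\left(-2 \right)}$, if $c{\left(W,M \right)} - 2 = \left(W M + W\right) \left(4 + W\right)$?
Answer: $6330 i \sqrt{2} \approx 8952.0 i$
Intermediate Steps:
$v{\left(m \right)} = - 6 \sqrt{\frac{1}{m}}$ ($v{\left(m \right)} = - 6 \sqrt{0 + 1 \frac{1}{m}} = - 6 \sqrt{0 + \frac{1}{m}} = - 6 \sqrt{\frac{1}{m}}$)
$c{\left(W,M \right)} = 2 + \left(4 + W\right) \left(W + M W\right)$ ($c{\left(W,M \right)} = 2 + \left(W M + W\right) \left(4 + W\right) = 2 + \left(M W + W\right) \left(4 + W\right) = 2 + \left(W + M W\right) \left(4 + W\right) = 2 + \left(4 + W\right) \left(W + M W\right)$)
$c{\left(6,6 \right)} \left(-5\right) v{\left(-2 \right)} = \left(2 + 6^{2} + 4 \cdot 6 + 6 \cdot 6^{2} + 4 \cdot 6 \cdot 6\right) \left(-5\right) \left(- 6 \sqrt{\frac{1}{-2}}\right) = \left(2 + 36 + 24 + 6 \cdot 36 + 144\right) \left(-5\right) \left(- 6 \sqrt{- \frac{1}{2}}\right) = \left(2 + 36 + 24 + 216 + 144\right) \left(-5\right) \left(- 6 \frac{i \sqrt{2}}{2}\right) = 422 \left(-5\right) \left(- 3 i \sqrt{2}\right) = - 2110 \left(- 3 i \sqrt{2}\right) = 6330 i \sqrt{2}$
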